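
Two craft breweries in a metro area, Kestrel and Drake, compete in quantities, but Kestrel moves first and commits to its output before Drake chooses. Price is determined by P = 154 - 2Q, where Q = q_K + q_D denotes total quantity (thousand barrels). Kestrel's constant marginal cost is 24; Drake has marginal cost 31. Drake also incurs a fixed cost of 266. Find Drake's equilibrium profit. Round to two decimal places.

The follower Drake best-responds to any q_K: π_D = (154 - 2Q)q_D - 31q_D.
Setting the follower's marginal profit to zero, 123 - 2q_K - 4q_D = 0, i.e. q_D = (123 - 2q_K)/4.
The leader anticipates this reaction. Substituting into P = 154 - 2Q gives P = 185/2 - q_K, so π_K = (185/2 - q_K)q_K - 24q_K.
Leader FOC: 137/2 - 2q_K = 0, so q_K = 137/4.
Then q_D = (123 - 2·(137/4))/4 = 109/8.
Price P = 154 - 2·(383/8) = 233/4.
Drake's profit: (233/4 - 31)·(109/8) - 266 = 105.2813.

105.28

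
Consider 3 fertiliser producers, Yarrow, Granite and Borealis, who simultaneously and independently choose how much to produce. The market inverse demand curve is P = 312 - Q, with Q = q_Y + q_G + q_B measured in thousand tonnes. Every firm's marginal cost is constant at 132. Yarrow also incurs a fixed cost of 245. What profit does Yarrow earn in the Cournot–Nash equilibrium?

1780

A representative firm's profit is π_i = q_i(312 - Q) - 132q_i.
First-order condition (treating rivals' output as given): 180 - 2q_i - Σ_{j≠i} q_j = 0.
With identical firms every q_j equals q_i, so Σ_{j≠i} q_j = 2q_i and 180 = 4q_i, giving q_i = 45.
Price P = 312 - 135 = 177.
Yarrow's profit: (177 - 132)·45 - 245 = 1780.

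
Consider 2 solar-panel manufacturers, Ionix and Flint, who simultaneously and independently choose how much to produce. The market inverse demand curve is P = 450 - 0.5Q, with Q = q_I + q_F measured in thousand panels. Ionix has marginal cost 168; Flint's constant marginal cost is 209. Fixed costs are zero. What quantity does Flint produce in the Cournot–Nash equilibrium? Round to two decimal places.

Ionix's profit: π_I = (450 - 0.5Q)q_I - (168q_I). Setting ∂π_I/∂q_I = 0: 282 - q_I - (1/2)(q_F) = 0.
Flint's first-order condition: 241 - q_F - (1/2)(q_I) = 0.
Rearranging gives the reaction functions q_I = (282 - (1/2)q_F) and q_F = (241 - (1/2)q_I).
Solving the pair: q_I = 646/3, q_F = 400/3.

133.33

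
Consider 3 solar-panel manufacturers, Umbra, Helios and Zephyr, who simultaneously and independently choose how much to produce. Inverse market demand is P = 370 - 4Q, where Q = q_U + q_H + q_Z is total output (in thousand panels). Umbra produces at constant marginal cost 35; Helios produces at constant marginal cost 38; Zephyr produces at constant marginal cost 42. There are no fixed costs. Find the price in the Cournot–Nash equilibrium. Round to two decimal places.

121.25

Umbra's profit: π_U = (370 - 4Q)q_U - (35q_U). Setting ∂π_U/∂q_U = 0: 335 - 8q_U - 4(q_H + q_Z) = 0.
Helios's first-order condition: 332 - 8q_H - 4(q_U + q_Z) = 0.
Zephyr's first-order condition: 328 - 8q_Z - 4(q_U + q_H) = 0.
Adding the 3 conditions: 995 − 8Q − 8Q = 0, i.e. Q = 995/16.
Back-substituting: q_U = (335 − 995/4)/4 = 345/16, q_H = (332 − 995/4)/4 = 333/16, q_Z = (328 − 995/4)/4 = 317/16.
Total output Q = 995/16, so price P = 370 - 4·(995/16) = 485/4.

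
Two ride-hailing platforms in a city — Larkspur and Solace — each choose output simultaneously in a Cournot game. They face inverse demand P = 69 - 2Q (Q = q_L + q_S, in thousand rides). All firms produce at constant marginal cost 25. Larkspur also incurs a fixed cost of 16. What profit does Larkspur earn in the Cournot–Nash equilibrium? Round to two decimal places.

Each firm earns π_i = (69 - 2Q)q_i - 25q_i.
First-order condition (treating rivals' output as given): 44 - 4q_i - 2q_j = 0.
By symmetry each firm produces the same amount; substituting q_j = q_i yields q_i = 44/6 = 22/3.
Price P = 69 - 2·(44/3) = 119/3.
Larkspur's profit: (119/3 - 25)·(22/3) - 16 = 824/9.

91.56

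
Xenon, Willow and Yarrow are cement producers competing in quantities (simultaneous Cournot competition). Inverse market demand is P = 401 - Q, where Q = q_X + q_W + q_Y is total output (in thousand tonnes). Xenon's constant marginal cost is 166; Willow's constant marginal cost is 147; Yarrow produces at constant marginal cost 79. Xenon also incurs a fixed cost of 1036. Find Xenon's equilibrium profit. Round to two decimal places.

Xenon's profit: π_X = (401 - Q)q_X - (166q_X). Setting ∂π_X/∂q_X = 0: 235 - 2q_X - (q_W + q_Y) = 0.
Willow's first-order condition: 254 - 2q_W - (q_X + q_Y) = 0.
Yarrow's profit: π_Y = (401 - Q)q_Y - (79q_Y). Setting ∂π_Y/∂q_Y = 0: 322 - 2q_Y - (q_X + q_W) = 0.
Adding the 3 conditions: 811 − 2Q − 2Q = 0, i.e. Q = 811/4.
Back-substituting: q_X = (235 − 811/4) = 129/4, q_W = (254 − 811/4) = 205/4, q_Y = (322 − 811/4) = 477/4.
Price P = 401 - 811/4 = 793/4.
Xenon's profit: (793/4 - 166)·(129/4) - 1036 = 65/16.

4.06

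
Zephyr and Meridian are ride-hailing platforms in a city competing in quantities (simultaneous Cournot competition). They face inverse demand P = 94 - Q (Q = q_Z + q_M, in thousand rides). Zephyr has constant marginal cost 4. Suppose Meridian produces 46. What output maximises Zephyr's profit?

With the rival's output fixed at 46, Zephyr's profit is π_Z = (94 - 46 - q_Z)q_Z - (4q_Z) = (48 - q_Z)q_Z - (4q_Z).
∂π_Z/∂q_Z = 44 - 2q_Z = 0, so q_Z = 22.

22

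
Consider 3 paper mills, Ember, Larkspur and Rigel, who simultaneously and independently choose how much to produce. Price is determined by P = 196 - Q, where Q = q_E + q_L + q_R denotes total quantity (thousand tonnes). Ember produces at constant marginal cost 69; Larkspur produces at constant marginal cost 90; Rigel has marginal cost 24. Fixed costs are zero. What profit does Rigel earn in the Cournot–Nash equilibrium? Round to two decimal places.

5005.56

Ember's profit: π_E = (196 - Q)q_E - (69q_E). Setting ∂π_E/∂q_E = 0: 127 - 2q_E - (q_L + q_R) = 0.
Larkspur's first-order condition: 106 - 2q_L - (q_E + q_R) = 0.
Rigel's first-order condition: 172 - 2q_R - (q_E + q_L) = 0.
Summing all 3 equations gives 405 − 4Q = 0, hence Q = 405/4.
Back-substituting: q_E = (127 − 405/4) = 103/4, q_L = (106 − 405/4) = 19/4, q_R = (172 − 405/4) = 283/4.
Price P = 196 - 405/4 = 379/4.
Rigel's profit: (379/4 - 24)·(283/4) = 5005.5625.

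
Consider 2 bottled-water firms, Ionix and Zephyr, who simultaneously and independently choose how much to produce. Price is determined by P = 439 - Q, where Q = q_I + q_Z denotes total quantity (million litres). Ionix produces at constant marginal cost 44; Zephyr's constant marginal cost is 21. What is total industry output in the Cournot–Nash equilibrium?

271

Ionix's profit: π_I = (439 - Q)q_I - (44q_I). Setting ∂π_I/∂q_I = 0: 395 - 2q_I - (q_Z) = 0.
Zephyr's profit: π_Z = (439 - Q)q_Z - (21q_Z). Setting ∂π_Z/∂q_Z = 0: 418 - 2q_Z - (q_I) = 0.
Rearranging gives the reaction functions q_I = (395 - q_Z)/2 and q_Z = (418 - q_I)/2.
Solving the pair: q_I = 124, q_Z = 147.
Total output Q = 124 + 147 = 271.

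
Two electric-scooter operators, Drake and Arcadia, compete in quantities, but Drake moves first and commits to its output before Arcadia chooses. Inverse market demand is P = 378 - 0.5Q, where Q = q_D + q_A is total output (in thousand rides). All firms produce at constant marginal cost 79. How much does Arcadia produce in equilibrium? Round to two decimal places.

149.50

Solve by backward induction. Given q_D, the follower Arcadia maximises π_A = (378 - (1/2)q_D - (1/2)q_A)q_A - 79q_A.
Follower FOC: 299 - (1/2)q_D - q_A = 0, so q_A(q_D) = (299 - (1/2)q_D).
Drake substitutes q_A(q_D) into its own profit: π_D = q_D(378 - (1/2)q_D - (299 - (1/2)q_D)/2) - 79q_D = (457/2 - (1/4)q_D)q_D - 79q_D.
The leader's first-order condition 299/2 - (1/2)q_D = 0 yields q_D = 299.
Then q_A = (299 - (1/2)·299) = 299/2.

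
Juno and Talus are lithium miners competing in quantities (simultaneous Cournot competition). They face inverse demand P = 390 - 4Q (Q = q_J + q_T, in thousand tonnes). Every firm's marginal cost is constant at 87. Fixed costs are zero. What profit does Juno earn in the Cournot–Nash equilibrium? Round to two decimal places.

Each firm earns π_i = (390 - 4Q)q_i - 87q_i.
First-order condition (treating rivals' output as given): 303 - 8q_i - 4q_j = 0.
By symmetry each firm produces the same amount; substituting q_j = q_i yields q_i = 303/12 = 101/4.
Price P = 390 - 4·(101/2) = 188.
Juno's profit: (188 - 87)·(101/4) = 2550.2500.

2550.25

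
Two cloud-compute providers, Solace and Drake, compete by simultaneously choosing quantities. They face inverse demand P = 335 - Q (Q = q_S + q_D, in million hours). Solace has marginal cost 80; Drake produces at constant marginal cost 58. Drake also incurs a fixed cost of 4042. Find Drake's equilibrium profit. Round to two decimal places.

5891.44

Solace's profit: π_S = (335 - Q)q_S - (80q_S). Setting ∂π_S/∂q_S = 0: 255 - 2q_S - (q_D) = 0.
Drake's first-order condition: 277 - 2q_D - (q_S) = 0.
Best responses: q_S = (255 - q_D)/2, q_D = (277 - q_S)/2.
Substituting one into the other gives q_S = 233/3 and q_D = 299/3.
Price P = 335 - 532/3 = 473/3.
Drake's profit: (473/3 - 58)·(299/3) - 4042 = 5891.4444.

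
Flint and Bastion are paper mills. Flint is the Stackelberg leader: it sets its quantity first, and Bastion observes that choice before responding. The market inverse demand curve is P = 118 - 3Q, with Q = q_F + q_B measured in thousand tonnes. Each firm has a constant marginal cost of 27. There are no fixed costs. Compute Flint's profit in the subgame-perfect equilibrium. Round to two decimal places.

345.04

The follower Bastion best-responds to any q_F: π_B = (118 - 3Q)q_B - 27q_B.
Follower FOC: 91 - 3q_F - 6q_B = 0, so q_B(q_F) = (91 - 3q_F)/6.
The leader anticipates this reaction. Substituting into P = 118 - 3Q gives P = 145/2 - (3/2)q_F, so π_F = (145/2 - (3/2)q_F)q_F - 27q_F.
Maximising: ∂π_F/∂q_F = 91/2 - 3q_F = 0, giving q_F = 91/6.
Then q_B = (91 - 3·(91/6))/6 = 91/12.
Price P = 118 - 3·(91/4) = 199/4.
Flint's profit: (199/4 - 27)·(91/6) = 345.0417.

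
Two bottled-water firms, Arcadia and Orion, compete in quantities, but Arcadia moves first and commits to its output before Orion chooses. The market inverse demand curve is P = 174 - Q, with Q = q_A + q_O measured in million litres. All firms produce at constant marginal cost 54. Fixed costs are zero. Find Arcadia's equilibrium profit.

1800

The follower Orion best-responds to any q_A: π_O = (174 - Q)q_O - 54q_O.
Follower FOC: 120 - q_A - 2q_O = 0, so q_O(q_A) = (120 - q_A)/2.
The leader anticipates this reaction. Substituting into P = 174 - Q gives P = 114 - (1/2)q_A, so π_A = (114 - (1/2)q_A)q_A - 54q_A.
Maximising: ∂π_A/∂q_A = 60 - q_A = 0, giving q_A = 60.
Then q_O = (120 - 60)/2 = 30.
Price P = 174 - 90 = 84.
Arcadia's profit: (84 - 54)·60 = 1800.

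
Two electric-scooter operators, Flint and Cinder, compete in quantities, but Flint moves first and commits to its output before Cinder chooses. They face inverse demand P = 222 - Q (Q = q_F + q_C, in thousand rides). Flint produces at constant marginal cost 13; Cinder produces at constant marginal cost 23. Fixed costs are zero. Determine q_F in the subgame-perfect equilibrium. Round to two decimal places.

109.50

Solve by backward induction. Given q_F, the follower Cinder maximises π_C = (222 - q_F - q_C)q_C - 23q_C.
∂π_C/∂q_C = 199 - q_F - 2q_C = 0 gives the reaction function q_C = (199 - q_F)/2.
The leader anticipates this reaction. Substituting into P = 222 - Q gives P = 245/2 - (1/2)q_F, so π_F = (245/2 - (1/2)q_F)q_F - 13q_F.
Leader FOC: 219/2 - q_F = 0, so q_F = 219/2.
Then q_C = (199 - 219/2)/2 = 179/4.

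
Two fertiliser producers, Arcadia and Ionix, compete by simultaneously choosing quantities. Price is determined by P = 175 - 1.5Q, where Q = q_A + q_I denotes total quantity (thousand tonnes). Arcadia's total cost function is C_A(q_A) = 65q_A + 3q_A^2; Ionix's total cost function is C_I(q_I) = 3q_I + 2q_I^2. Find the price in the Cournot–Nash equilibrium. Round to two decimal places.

Arcadia's profit: π_A = (175 - 1.5Q)q_A - (65q_A + 3q_A²). Setting ∂π_A/∂q_A = 0: 110 - 9q_A - (3/2)(q_I) = 0.
Ionix's profit: π_I = (175 - 1.5Q)q_I - (3q_I + 2q_I²). Setting ∂π_I/∂q_I = 0: 172 - 7q_I - (3/2)(q_A) = 0.
Best responses: q_A = (110 - (3/2)q_I)/9, q_I = (172 - (3/2)q_A)/7.
Solving the pair: q_A = 8.4280, q_I = 1844/81.
Total output Q = 31.1934, so price P = 175 - (3/2)·31.1934 = 128.2099.

128.21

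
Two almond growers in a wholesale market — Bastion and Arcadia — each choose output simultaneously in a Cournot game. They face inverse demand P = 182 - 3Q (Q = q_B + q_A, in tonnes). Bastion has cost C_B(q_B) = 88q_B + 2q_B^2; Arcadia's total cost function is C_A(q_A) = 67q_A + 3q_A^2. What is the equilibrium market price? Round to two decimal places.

Bastion's profit: π_B = (182 - 3Q)q_B - (88q_B + 2q_B²). Setting ∂π_B/∂q_B = 0: 94 - 10q_B - 3(q_A) = 0.
Arcadia's profit: π_A = (182 - 3Q)q_A - (67q_A + 3q_A²). Setting ∂π_A/∂q_A = 0: 115 - 12q_A - 3(q_B) = 0.
Best responses: q_B = (94 - 3q_A)/10, q_A = (115 - 3q_B)/12.
Solving the pair: q_B = 261/37, q_A = 868/111.
Total output Q = 1651/111, so price P = 182 - 3·(1651/111) = 137.3784.

137.38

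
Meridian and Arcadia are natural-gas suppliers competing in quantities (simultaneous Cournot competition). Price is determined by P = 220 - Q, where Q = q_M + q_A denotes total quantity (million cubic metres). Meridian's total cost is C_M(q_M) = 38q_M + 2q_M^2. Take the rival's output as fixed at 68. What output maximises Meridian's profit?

19

With the rival's output fixed at 68, Meridian's profit is π_M = (220 - 68 - q_M)q_M - (38q_M + 2q_M²) = (152 - q_M)q_M - (38q_M + 2q_M²).
∂π_M/∂q_M = 114 - 6q_M = 0, so q_M = 19.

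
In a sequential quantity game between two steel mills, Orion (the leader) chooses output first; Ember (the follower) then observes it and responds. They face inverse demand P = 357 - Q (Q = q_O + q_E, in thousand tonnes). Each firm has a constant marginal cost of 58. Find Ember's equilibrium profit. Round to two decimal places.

5587.56

Solve by backward induction. Given q_O, the follower Ember maximises π_E = (357 - q_O - q_E)q_E - 58q_E.
Follower FOC: 299 - q_O - 2q_E = 0, so q_E(q_O) = (299 - q_O)/2.
The leader anticipates this reaction. Substituting into P = 357 - Q gives P = 415/2 - (1/2)q_O, so π_O = (415/2 - (1/2)q_O)q_O - 58q_O.
Maximising: ∂π_O/∂q_O = 299/2 - q_O = 0, giving q_O = 299/2.
Then q_E = (299 - 299/2)/2 = 299/4.
Price P = 357 - 897/4 = 531/4.
Ember's profit: (531/4 - 58)·(299/4) = 5587.5625.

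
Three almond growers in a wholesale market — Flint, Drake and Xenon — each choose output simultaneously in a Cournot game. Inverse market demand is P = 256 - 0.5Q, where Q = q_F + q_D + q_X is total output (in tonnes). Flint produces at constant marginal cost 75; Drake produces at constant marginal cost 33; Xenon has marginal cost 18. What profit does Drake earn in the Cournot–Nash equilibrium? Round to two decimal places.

Flint's profit: π_F = (256 - 0.5Q)q_F - (75q_F). Setting ∂π_F/∂q_F = 0: 181 - q_F - (1/2)(q_D + q_X) = 0.
Drake's profit: π_D = (256 - 0.5Q)q_D - (33q_D). Setting ∂π_D/∂q_D = 0: 223 - q_D - (1/2)(q_F + q_X) = 0.
Xenon's first-order condition: 238 - q_X - (1/2)(q_F + q_D) = 0.
Adding the 3 first-order conditions: 642 − 2Q = 0, so Q = 321.
Back-substituting: q_F = (181 − 321/2)/(1/2) = 41, q_D = (223 − 321/2)/(1/2) = 125, q_X = (238 − 321/2)/(1/2) = 155.
Price P = 256 - (1/2)·321 = 191/2.
Drake's profit: (191/2 - 33)·125 = 7812.5000.

7812.50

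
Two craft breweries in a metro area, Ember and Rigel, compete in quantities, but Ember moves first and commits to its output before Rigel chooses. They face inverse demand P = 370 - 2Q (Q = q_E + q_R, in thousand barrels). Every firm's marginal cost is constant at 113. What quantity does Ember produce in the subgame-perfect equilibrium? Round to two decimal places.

64.25

The follower Rigel best-responds to any q_E: π_R = (370 - 2Q)q_R - 113q_R.
∂π_R/∂q_R = 257 - 2q_E - 4q_R = 0 gives the reaction function q_R = (257 - 2q_E)/4.
Ember substitutes q_R(q_E) into its own profit: π_E = q_E(370 - 2q_E - (257 - 2q_E)/2) - 113q_E = (483/2 - q_E)q_E - 113q_E.
Maximising: ∂π_E/∂q_E = 257/2 - 2q_E = 0, giving q_E = 257/4.
Then q_R = (257 - 2·(257/4))/4 = 257/8.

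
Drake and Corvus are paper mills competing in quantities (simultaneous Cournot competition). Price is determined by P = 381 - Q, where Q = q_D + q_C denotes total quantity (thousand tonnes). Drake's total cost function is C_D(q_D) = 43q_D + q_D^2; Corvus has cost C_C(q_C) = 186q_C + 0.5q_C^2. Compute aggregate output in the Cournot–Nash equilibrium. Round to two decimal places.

Drake's profit: π_D = (381 - Q)q_D - (43q_D + q_D²). Setting ∂π_D/∂q_D = 0: 338 - 4q_D - (q_C) = 0.
Corvus's profit: π_C = (381 - Q)q_C - (186q_C + (1/2)q_C²). Setting ∂π_C/∂q_C = 0: 195 - 3q_C - (q_D) = 0.
Best responses: q_D = (338 - q_C)/4, q_C = (195 - q_D)/3.
Solving the pair: q_D = 819/11, q_C = 442/11.
Total output Q = 819/11 + 442/11 = 1261/11.

114.64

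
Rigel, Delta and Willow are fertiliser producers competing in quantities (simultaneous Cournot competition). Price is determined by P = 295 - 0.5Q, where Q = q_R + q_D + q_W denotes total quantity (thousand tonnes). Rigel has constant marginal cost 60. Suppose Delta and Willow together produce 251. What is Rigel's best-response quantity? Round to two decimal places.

109.50

With rivals' combined output fixed at 251, Rigel's profit is π_R = (295 - (1/2)·251 - (1/2)q_R)q_R - (60q_R) = (339/2 - (1/2)q_R)q_R - (60q_R).
∂π_R/∂q_R = 219/2 - q_R = 0, so q_R = 219/2.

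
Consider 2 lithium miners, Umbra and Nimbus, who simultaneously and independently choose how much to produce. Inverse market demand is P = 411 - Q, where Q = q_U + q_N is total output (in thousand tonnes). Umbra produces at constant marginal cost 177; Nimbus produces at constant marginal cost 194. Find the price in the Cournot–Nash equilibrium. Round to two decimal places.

260.67

Umbra's profit: π_U = (411 - Q)q_U - (177q_U). Setting ∂π_U/∂q_U = 0: 234 - 2q_U - (q_N) = 0.
Nimbus's first-order condition: 217 - 2q_N - (q_U) = 0.
Rearranging gives the reaction functions q_U = (234 - q_N)/2 and q_N = (217 - q_U)/2.
Solving the pair: q_U = 251/3, q_N = 200/3.
Total output Q = 451/3, so price P = 411 - 451/3 = 782/3.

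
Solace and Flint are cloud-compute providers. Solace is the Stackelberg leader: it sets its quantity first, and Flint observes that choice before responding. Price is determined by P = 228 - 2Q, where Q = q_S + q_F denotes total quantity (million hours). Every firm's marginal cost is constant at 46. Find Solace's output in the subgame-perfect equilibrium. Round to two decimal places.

The follower Flint best-responds to any q_S: π_F = (228 - 2Q)q_F - 46q_F.
Follower FOC: 182 - 2q_S - 4q_F = 0, so q_F(q_S) = (182 - 2q_S)/4.
Solace substitutes q_F(q_S) into its own profit: π_S = q_S(228 - 2q_S - (182 - 2q_S)/2) - 46q_S = (137 - q_S)q_S - 46q_S.
The leader's first-order condition 91 - 2q_S = 0 yields q_S = 91/2.
Then q_F = (182 - 2·(91/2))/4 = 91/4.

45.50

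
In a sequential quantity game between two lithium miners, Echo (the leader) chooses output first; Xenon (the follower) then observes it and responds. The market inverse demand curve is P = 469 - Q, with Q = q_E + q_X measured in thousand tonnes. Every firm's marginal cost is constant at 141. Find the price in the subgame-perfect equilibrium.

223

The follower Xenon best-responds to any q_E: π_X = (469 - Q)q_X - 141q_X.
∂π_X/∂q_X = 328 - q_E - 2q_X = 0 gives the reaction function q_X = (328 - q_E)/2.
Echo substitutes q_X(q_E) into its own profit: π_E = q_E(469 - q_E - (328 - q_E)/2) - 141q_E = (305 - (1/2)q_E)q_E - 141q_E.
Leader FOC: 164 - q_E = 0, so q_E = 164.
Then q_X = (328 - 164)/2 = 82.
Total output Q = 246, so price P = 469 - 246 = 223.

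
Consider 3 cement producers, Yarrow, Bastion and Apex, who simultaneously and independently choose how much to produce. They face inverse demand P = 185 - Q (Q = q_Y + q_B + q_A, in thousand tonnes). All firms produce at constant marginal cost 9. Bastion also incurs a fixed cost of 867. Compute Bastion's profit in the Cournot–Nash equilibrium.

1069

A representative firm's profit is π_i = q_i(185 - Q) - 9q_i.
First-order condition (treating rivals' output as given): 176 - 2q_i - Σ_{j≠i} q_j = 0.
With identical firms every q_j equals q_i, so Σ_{j≠i} q_j = 2q_i and 176 = 4q_i, giving q_i = 44.
Price P = 185 - 132 = 53.
Bastion's profit: (53 - 9)·44 - 867 = 1069.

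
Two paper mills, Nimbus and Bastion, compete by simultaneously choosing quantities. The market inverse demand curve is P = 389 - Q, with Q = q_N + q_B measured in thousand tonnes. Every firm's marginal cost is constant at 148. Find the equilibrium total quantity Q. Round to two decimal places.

160.67

Each firm earns π_i = (389 - Q)q_i - 148q_i.
First-order condition (treating rivals' output as given): 241 - 2q_i - q_j = 0.
By symmetry each firm produces the same amount; substituting q_j = q_i yields q_i = 241/3.
Total output Q = 241/3 + 241/3 = 482/3.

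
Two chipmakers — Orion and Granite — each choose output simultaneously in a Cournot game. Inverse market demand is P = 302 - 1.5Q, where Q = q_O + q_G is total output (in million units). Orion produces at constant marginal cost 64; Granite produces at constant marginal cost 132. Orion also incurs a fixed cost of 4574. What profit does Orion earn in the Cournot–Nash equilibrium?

2362

Orion's profit: π_O = (302 - 1.5Q)q_O - (64q_O). Setting ∂π_O/∂q_O = 0: 238 - 3q_O - (3/2)(q_G) = 0.
Granite's first-order condition: 170 - 3q_G - (3/2)(q_O) = 0.
Rearranging gives the reaction functions q_O = (238 - (3/2)q_G)/3 and q_G = (170 - (3/2)q_O)/3.
Solving the pair: q_O = 68, q_G = 68/3.
Price P = 302 - (3/2)·(272/3) = 166.
Orion's profit: (166 - 64)·68 - 4574 = 2362.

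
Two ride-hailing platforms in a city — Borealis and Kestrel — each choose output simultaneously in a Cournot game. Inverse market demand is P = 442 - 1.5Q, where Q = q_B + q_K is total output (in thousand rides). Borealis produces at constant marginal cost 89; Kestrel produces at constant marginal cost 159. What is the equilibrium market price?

230

Borealis's profit: π_B = (442 - 1.5Q)q_B - (89q_B). Setting ∂π_B/∂q_B = 0: 353 - 3q_B - (3/2)(q_K) = 0.
Kestrel's profit: π_K = (442 - 1.5Q)q_K - (159q_K). Setting ∂π_K/∂q_K = 0: 283 - 3q_K - (3/2)(q_B) = 0.
So q_B = (353 - (3/2)q_K)/3 and q_K = (283 - (3/2)q_B)/3.
Solving the pair: q_B = 94, q_K = 142/3.
Total output Q = 424/3, so price P = 442 - (3/2)·(424/3) = 230.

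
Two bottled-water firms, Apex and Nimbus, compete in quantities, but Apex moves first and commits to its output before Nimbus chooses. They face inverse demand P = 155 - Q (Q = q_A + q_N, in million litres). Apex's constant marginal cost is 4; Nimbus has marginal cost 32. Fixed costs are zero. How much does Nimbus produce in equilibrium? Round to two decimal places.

16.75

Solve by backward induction. Given q_A, the follower Nimbus maximises π_N = (155 - q_A - q_N)q_N - 32q_N.
Setting the follower's marginal profit to zero, 123 - q_A - 2q_N = 0, i.e. q_N = (123 - q_A)/2.
Apex substitutes q_N(q_A) into its own profit: π_A = q_A(155 - q_A - (123 - q_A)/2) - 4q_A = (187/2 - (1/2)q_A)q_A - 4q_A.
Leader FOC: 179/2 - q_A = 0, so q_A = 179/2.
Then q_N = (123 - 179/2)/2 = 67/4.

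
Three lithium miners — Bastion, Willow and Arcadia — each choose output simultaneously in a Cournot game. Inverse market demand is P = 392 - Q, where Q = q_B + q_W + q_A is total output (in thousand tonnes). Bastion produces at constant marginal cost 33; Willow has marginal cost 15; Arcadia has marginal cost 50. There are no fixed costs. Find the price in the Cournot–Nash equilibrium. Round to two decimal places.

122.50

Bastion's profit: π_B = (392 - Q)q_B - (33q_B). Setting ∂π_B/∂q_B = 0: 359 - 2q_B - (q_W + q_A) = 0.
Willow's first-order condition: 377 - 2q_W - (q_B + q_A) = 0.
Arcadia's first-order condition: 342 - 2q_A - (q_B + q_W) = 0.
Adding the 3 conditions: 1078 − 2Q − 2Q = 0, i.e. Q = 539/2.
Back-substituting: q_B = (359 − 539/2) = 179/2, q_W = (377 − 539/2) = 215/2, q_A = (342 − 539/2) = 145/2.
Total output Q = 539/2, so price P = 392 - 539/2 = 245/2.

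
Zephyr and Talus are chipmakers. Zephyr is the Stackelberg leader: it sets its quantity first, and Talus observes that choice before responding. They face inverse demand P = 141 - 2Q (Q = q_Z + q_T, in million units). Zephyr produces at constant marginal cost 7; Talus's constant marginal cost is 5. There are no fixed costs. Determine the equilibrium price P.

The follower Talus best-responds to any q_Z: π_T = (141 - 2Q)q_T - 5q_T.
∂π_T/∂q_T = 136 - 2q_Z - 4q_T = 0 gives the reaction function q_T = (136 - 2q_Z)/4.
The leader anticipates this reaction. Substituting into P = 141 - 2Q gives P = 73 - q_Z, so π_Z = (73 - q_Z)q_Z - 7q_Z.
Maximising: ∂π_Z/∂q_Z = 66 - 2q_Z = 0, giving q_Z = 33.
Then q_T = (136 - 2·33)/4 = 35/2.
Total output Q = 101/2, so price P = 141 - 2·(101/2) = 40.

40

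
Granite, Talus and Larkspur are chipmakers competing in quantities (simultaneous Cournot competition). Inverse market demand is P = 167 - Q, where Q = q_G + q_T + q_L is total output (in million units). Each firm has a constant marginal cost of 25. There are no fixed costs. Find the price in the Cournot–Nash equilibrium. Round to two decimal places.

60.50

A representative firm's profit is π_i = q_i(167 - Q) - 25q_i.
Setting ∂π_i/∂q_i = 0 with rivals' quantities fixed: 142 - 2q_i - Σ_{j≠i} q_j = 0.
With identical firms every q_j equals q_i, so Σ_{j≠i} q_j = 2q_i and 142 = 4q_i, giving q_i = 71/2.
Total output Q = 213/2, so price P = 167 - 213/2 = 121/2.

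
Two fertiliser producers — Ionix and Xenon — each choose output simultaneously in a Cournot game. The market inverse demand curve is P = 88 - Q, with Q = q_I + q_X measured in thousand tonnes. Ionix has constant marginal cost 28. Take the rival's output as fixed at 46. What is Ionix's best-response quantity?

With the rival's output fixed at 46, Ionix's profit is π_I = (88 - 46 - q_I)q_I - (28q_I) = (42 - q_I)q_I - (28q_I).
∂π_I/∂q_I = 14 - 2q_I = 0, so q_I = 7.

7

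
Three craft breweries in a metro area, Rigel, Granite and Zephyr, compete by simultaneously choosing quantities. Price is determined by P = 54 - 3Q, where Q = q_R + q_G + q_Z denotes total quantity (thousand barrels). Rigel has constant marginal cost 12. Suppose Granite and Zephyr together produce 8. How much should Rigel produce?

With rivals' combined output fixed at 8, Rigel's profit is π_R = (54 - 3·8 - 3q_R)q_R - (12q_R) = (30 - 3q_R)q_R - (12q_R).
∂π_R/∂q_R = 18 - 6q_R = 0, so q_R = 3.

3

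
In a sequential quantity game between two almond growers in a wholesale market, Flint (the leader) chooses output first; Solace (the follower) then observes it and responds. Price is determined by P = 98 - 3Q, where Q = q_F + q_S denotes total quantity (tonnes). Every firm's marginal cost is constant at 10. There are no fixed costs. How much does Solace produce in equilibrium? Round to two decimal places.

Solve by backward induction. Given q_F, the follower Solace maximises π_S = (98 - 3q_F - 3q_S)q_S - 10q_S.
Follower FOC: 88 - 3q_F - 6q_S = 0, so q_S(q_F) = (88 - 3q_F)/6.
Flint substitutes q_S(q_F) into its own profit: π_F = q_F(98 - 3q_F - (88 - 3q_F)/2) - 10q_F = (54 - (3/2)q_F)q_F - 10q_F.
The leader's first-order condition 44 - 3q_F = 0 yields q_F = 44/3.
Then q_S = (88 - 3·(44/3))/6 = 22/3.

7.33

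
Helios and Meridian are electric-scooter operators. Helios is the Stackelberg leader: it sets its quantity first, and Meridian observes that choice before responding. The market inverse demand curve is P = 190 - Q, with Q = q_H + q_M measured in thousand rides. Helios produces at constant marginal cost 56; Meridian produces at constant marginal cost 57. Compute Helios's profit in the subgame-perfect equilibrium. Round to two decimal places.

2278.13

Solve by backward induction. Given q_H, the follower Meridian maximises π_M = (190 - q_H - q_M)q_M - 57q_M.
Setting the follower's marginal profit to zero, 133 - q_H - 2q_M = 0, i.e. q_M = (133 - q_H)/2.
Helios substitutes q_M(q_H) into its own profit: π_H = q_H(190 - q_H - (133 - q_H)/2) - 56q_H = (247/2 - (1/2)q_H)q_H - 56q_H.
Maximising: ∂π_H/∂q_H = 135/2 - q_H = 0, giving q_H = 135/2.
Then q_M = (133 - 135/2)/2 = 131/4.
Price P = 190 - 401/4 = 359/4.
Helios's profit: (359/4 - 56)·(135/2) = 2278.1250.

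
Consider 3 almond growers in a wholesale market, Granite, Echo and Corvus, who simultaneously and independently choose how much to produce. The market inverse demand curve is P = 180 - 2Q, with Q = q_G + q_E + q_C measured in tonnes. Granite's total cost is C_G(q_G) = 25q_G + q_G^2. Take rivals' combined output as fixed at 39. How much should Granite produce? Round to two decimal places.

With rivals' combined output fixed at 39, Granite's profit is π_G = (180 - 2·39 - 2q_G)q_G - (25q_G + q_G²) = (102 - 2q_G)q_G - (25q_G + q_G²).
∂π_G/∂q_G = 77 - 6q_G = 0, so q_G = 77/6.

12.83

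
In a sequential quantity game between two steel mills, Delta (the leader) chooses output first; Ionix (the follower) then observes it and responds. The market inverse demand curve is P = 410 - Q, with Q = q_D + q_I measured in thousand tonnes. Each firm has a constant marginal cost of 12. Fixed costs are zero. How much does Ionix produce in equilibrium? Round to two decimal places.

Solve by backward induction. Given q_D, the follower Ionix maximises π_I = (410 - q_D - q_I)q_I - 12q_I.
Setting the follower's marginal profit to zero, 398 - q_D - 2q_I = 0, i.e. q_I = (398 - q_D)/2.
The leader anticipates this reaction. Substituting into P = 410 - Q gives P = 211 - (1/2)q_D, so π_D = (211 - (1/2)q_D)q_D - 12q_D.
The leader's first-order condition 199 - q_D = 0 yields q_D = 199.
Then q_I = (398 - 199)/2 = 199/2.

99.50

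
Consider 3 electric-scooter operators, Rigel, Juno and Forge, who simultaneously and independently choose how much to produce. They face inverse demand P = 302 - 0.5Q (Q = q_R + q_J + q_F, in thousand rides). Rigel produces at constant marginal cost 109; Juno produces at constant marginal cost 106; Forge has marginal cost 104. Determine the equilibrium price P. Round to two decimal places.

Rigel's profit: π_R = (302 - 0.5Q)q_R - (109q_R). Setting ∂π_R/∂q_R = 0: 193 - q_R - (1/2)(q_J + q_F) = 0.
Juno's profit: π_J = (302 - 0.5Q)q_J - (106q_J). Setting ∂π_J/∂q_J = 0: 196 - q_J - (1/2)(q_R + q_F) = 0.
Forge's profit: π_F = (302 - 0.5Q)q_F - (104q_F). Setting ∂π_F/∂q_F = 0: 198 - q_F - (1/2)(q_R + q_J) = 0.
Summing all 3 equations gives 587 − 2Q = 0, hence Q = 587/2.
Back-substituting: q_R = (193 − 587/4)/(1/2) = 185/2, q_J = (196 − 587/4)/(1/2) = 197/2, q_F = (198 − 587/4)/(1/2) = 205/2.
Total output Q = 587/2, so price P = 302 - (1/2)·(587/2) = 621/4.

155.25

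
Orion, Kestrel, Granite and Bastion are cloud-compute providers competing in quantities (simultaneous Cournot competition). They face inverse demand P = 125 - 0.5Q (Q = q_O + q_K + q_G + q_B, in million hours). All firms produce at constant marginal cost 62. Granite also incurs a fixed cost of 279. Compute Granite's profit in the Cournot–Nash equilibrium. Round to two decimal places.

38.52

Each firm earns π_i = (125 - 0.5Q)q_i - 62q_i.
Setting ∂π_i/∂q_i = 0 with rivals' quantities fixed: 63 - q_i - (1/2)·Σ_{j≠i} q_j = 0.
With identical firms every q_j equals q_i, so Σ_{j≠i} q_j = 3q_i and 63 = (5/2)q_i, giving q_i = 126/5.
Price P = 125 - (1/2)·(504/5) = 373/5.
Granite's profit: (373/5 - 62)·(126/5) - 279 = 963/25.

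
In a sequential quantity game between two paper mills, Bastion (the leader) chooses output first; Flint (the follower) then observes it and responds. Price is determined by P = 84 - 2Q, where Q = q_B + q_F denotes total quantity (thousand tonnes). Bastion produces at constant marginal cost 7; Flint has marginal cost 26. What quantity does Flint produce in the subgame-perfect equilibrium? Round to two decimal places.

Solve by backward induction. Given q_B, the follower Flint maximises π_F = (84 - 2q_B - 2q_F)q_F - 26q_F.
Setting the follower's marginal profit to zero, 58 - 2q_B - 4q_F = 0, i.e. q_F = (58 - 2q_B)/4.
Bastion substitutes q_F(q_B) into its own profit: π_B = q_B(84 - 2q_B - (58 - 2q_B)/2) - 7q_B = (55 - q_B)q_B - 7q_B.
Leader FOC: 48 - 2q_B = 0, so q_B = 24.
Then q_F = (58 - 2·24)/4 = 5/2.

2.50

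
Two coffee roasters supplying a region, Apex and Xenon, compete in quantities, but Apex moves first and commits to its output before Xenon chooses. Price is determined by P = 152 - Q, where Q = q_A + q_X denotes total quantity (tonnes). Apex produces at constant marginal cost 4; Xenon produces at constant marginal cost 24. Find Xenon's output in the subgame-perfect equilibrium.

22

The follower Xenon best-responds to any q_A: π_X = (152 - Q)q_X - 24q_X.
∂π_X/∂q_X = 128 - q_A - 2q_X = 0 gives the reaction function q_X = (128 - q_A)/2.
The leader anticipates this reaction. Substituting into P = 152 - Q gives P = 88 - (1/2)q_A, so π_A = (88 - (1/2)q_A)q_A - 4q_A.
Leader FOC: 84 - q_A = 0, so q_A = 84.
Then q_X = (128 - 84)/2 = 22.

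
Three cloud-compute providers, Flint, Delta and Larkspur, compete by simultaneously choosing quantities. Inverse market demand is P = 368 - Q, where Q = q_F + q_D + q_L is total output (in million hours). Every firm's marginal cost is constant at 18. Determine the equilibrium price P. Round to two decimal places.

105.50

A representative firm's profit is π_i = q_i(368 - Q) - 18q_i.
First-order condition (treating rivals' output as given): 350 - 2q_i - Σ_{j≠i} q_j = 0.
By symmetry each firm produces the same amount; substituting Σ_{j≠i} q_j = 2q_i yields q_i = 350/4 = 175/2.
Total output Q = 525/2, so price P = 368 - 525/2 = 211/2.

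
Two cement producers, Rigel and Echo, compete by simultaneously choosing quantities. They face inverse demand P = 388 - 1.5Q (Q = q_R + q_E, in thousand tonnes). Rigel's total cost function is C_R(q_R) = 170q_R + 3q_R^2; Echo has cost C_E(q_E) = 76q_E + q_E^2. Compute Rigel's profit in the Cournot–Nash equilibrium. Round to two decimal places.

Rigel's profit: π_R = (388 - 1.5Q)q_R - (170q_R + 3q_R²). Setting ∂π_R/∂q_R = 0: 218 - 9q_R - (3/2)(q_E) = 0.
Echo's first-order condition: 312 - 5q_E - (3/2)(q_R) = 0.
Rearranging gives the reaction functions q_R = (218 - (3/2)q_E)/9 and q_E = (312 - (3/2)q_R)/5.
Substituting one into the other gives q_R = 14.5497 and q_E = 58.0351.
Price P = 388 - (3/2)·72.5848 = 279.1228.
Rigel's profit: 279.1228·14.5497 - 170·14.5497 - 3·14.5497² = 952.6230.

952.62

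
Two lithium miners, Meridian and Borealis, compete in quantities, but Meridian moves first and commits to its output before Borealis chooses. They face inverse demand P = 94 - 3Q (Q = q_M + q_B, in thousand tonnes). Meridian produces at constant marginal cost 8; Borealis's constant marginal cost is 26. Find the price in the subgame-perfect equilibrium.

Solve by backward induction. Given q_M, the follower Borealis maximises π_B = (94 - 3q_M - 3q_B)q_B - 26q_B.
Setting the follower's marginal profit to zero, 68 - 3q_M - 6q_B = 0, i.e. q_B = (68 - 3q_M)/6.
The leader anticipates this reaction. Substituting into P = 94 - 3Q gives P = 60 - (3/2)q_M, so π_M = (60 - (3/2)q_M)q_M - 8q_M.
The leader's first-order condition 52 - 3q_M = 0 yields q_M = 52/3.
Then q_B = (68 - 3·(52/3))/6 = 8/3.
Total output Q = 20, so price P = 94 - 3·20 = 34.

34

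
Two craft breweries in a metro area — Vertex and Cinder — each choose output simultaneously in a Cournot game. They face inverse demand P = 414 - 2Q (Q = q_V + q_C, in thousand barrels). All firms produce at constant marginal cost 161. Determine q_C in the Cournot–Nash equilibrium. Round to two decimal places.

Each firm earns π_i = (414 - 2Q)q_i - 161q_i.
Setting ∂π_i/∂q_i = 0 with rivals' quantities fixed: 253 - 4q_i - 2q_j = 0.
With identical firms every q_j equals q_i, so q_j = q_i and 253 = 6q_i, giving q_i = 253/6.

42.17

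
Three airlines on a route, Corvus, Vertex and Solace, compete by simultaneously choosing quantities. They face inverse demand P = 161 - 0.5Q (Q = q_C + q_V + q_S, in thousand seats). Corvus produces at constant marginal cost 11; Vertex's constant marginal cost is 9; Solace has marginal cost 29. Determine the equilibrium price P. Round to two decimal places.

52.50

Corvus's profit: π_C = (161 - 0.5Q)q_C - (11q_C). Setting ∂π_C/∂q_C = 0: 150 - q_C - (1/2)(q_V + q_S) = 0.
Vertex's first-order condition: 152 - q_V - (1/2)(q_C + q_S) = 0.
Solace's first-order condition: 132 - q_S - (1/2)(q_C + q_V) = 0.
Adding the 3 first-order conditions: 434 − 2Q = 0, so Q = 217.
Back-substituting: q_C = (150 − 217/2)/(1/2) = 83, q_V = (152 − 217/2)/(1/2) = 87, q_S = (132 − 217/2)/(1/2) = 47.
Total output Q = 217, so price P = 161 - (1/2)·217 = 105/2.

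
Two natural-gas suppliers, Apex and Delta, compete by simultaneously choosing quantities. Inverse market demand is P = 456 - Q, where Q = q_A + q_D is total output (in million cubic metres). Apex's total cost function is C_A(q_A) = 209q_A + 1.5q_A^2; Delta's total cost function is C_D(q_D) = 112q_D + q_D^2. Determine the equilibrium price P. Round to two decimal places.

344.58

Apex's profit: π_A = (456 - Q)q_A - (209q_A + (3/2)q_A²). Setting ∂π_A/∂q_A = 0: 247 - 5q_A - (q_D) = 0.
Delta's first-order condition: 344 - 4q_D - (q_A) = 0.
Rearranging gives the reaction functions q_A = (247 - q_D)/5 and q_D = (344 - q_A)/4.
Substituting one into the other gives q_A = 644/19 and q_D = 1473/19.
Total output Q = 111.4211, so price P = 456 - 111.4211 = 344.5789.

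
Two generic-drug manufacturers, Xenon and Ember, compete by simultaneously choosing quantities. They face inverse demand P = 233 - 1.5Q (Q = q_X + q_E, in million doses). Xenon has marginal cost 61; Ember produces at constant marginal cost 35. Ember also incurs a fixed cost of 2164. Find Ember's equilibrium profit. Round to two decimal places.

1552.74

Xenon's profit: π_X = (233 - 1.5Q)q_X - (61q_X). Setting ∂π_X/∂q_X = 0: 172 - 3q_X - (3/2)(q_E) = 0.
Ember's profit: π_E = (233 - 1.5Q)q_E - (35q_E). Setting ∂π_E/∂q_E = 0: 198 - 3q_E - (3/2)(q_X) = 0.
Rearranging gives the reaction functions q_X = (172 - (3/2)q_E)/3 and q_E = (198 - (3/2)q_X)/3.
Solving the pair: q_X = 292/9, q_E = 448/9.
Price P = 233 - (3/2)·(740/9) = 329/3.
Ember's profit: (329/3 - 35)·(448/9) - 2164 = 1552.7407.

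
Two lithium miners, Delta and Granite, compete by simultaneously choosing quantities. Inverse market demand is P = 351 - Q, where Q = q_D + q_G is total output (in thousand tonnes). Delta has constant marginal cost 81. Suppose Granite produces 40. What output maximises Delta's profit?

115

With the rival's output fixed at 40, Delta's profit is π_D = (351 - 40 - q_D)q_D - (81q_D) = (311 - q_D)q_D - (81q_D).
∂π_D/∂q_D = 230 - 2q_D = 0, so q_D = 115.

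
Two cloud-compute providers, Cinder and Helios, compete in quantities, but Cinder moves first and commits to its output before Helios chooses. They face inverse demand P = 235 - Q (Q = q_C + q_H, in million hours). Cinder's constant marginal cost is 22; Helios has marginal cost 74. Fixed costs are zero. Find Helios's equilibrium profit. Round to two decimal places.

203.06

Solve by backward induction. Given q_C, the follower Helios maximises π_H = (235 - q_C - q_H)q_H - 74q_H.
Follower FOC: 161 - q_C - 2q_H = 0, so q_H(q_C) = (161 - q_C)/2.
The leader anticipates this reaction. Substituting into P = 235 - Q gives P = 309/2 - (1/2)q_C, so π_C = (309/2 - (1/2)q_C)q_C - 22q_C.
The leader's first-order condition 265/2 - q_C = 0 yields q_C = 265/2.
Then q_H = (161 - 265/2)/2 = 57/4.
Price P = 235 - 587/4 = 353/4.
Helios's profit: (353/4 - 74)·(57/4) = 203.0625.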